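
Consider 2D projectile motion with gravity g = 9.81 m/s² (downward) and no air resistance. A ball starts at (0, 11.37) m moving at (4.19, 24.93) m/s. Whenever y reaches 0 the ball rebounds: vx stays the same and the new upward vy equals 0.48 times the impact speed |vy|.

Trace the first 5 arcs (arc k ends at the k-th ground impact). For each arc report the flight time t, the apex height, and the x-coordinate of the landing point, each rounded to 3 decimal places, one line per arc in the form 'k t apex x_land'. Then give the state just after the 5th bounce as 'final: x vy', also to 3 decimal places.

Arc 1: start y=11.370, vy=24.930 → t=5.504, apex=43.047, x_land=23.061, impact vy=-29.062
  bounce: vy ← 0.48·29.062 = 13.950
Arc 2: start y=0.000, vy=13.950 → t=2.844, apex=9.918, x_land=34.977, impact vy=-13.950
  bounce: vy ← 0.48·13.950 = 6.696
Arc 3: start y=0.000, vy=6.696 → t=1.365, apex=2.285, x_land=40.697, impact vy=-6.696
  bounce: vy ← 0.48·6.696 = 3.214
Arc 4: start y=0.000, vy=3.214 → t=0.655, apex=0.526, x_land=43.442, impact vy=-3.214
  bounce: vy ← 0.48·3.214 = 1.543
Arc 5: start y=0.000, vy=1.543 → t=0.315, apex=0.121, x_land=44.760, impact vy=-1.543
  bounce: vy ← 0.48·1.543 = 0.741

1 5.504 43.047 23.061
2 2.844 9.918 34.977
3 1.365 2.285 40.697
4 0.655 0.526 43.442
5 0.315 0.121 44.760
final: 44.760 0.741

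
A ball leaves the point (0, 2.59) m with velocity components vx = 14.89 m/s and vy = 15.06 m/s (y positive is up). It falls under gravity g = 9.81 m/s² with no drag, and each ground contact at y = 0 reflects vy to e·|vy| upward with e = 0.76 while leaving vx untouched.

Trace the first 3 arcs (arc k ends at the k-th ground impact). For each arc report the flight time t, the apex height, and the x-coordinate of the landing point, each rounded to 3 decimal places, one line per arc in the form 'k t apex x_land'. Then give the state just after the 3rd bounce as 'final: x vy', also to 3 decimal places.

1 3.234 14.150 48.149
2 2.582 8.173 86.590
3 1.962 4.721 115.805
final: 115.805 7.314

Arc 1: start y=2.590, vy=15.060 → t=3.234, apex=14.150, x_land=48.149, impact vy=-16.662
  bounce: vy ← 0.76·16.662 = 12.663
Arc 2: start y=0.000, vy=12.663 → t=2.582, apex=8.173, x_land=86.590, impact vy=-12.663
  bounce: vy ← 0.76·12.663 = 9.624
Arc 3: start y=0.000, vy=9.624 → t=1.962, apex=4.721, x_land=115.805, impact vy=-9.624
  bounce: vy ← 0.76·9.624 = 7.314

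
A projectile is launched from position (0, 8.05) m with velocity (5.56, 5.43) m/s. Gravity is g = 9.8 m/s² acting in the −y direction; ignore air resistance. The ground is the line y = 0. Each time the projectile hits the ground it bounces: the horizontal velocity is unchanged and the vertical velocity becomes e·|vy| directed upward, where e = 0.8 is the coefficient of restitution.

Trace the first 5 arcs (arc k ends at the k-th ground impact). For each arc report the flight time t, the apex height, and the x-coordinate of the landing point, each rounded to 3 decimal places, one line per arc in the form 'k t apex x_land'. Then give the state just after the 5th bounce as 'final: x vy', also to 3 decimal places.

1 1.950 9.554 10.845
2 2.234 6.115 23.267
3 1.787 3.913 33.204
4 1.430 2.505 41.155
5 1.144 1.603 47.515
final: 47.515 4.484

Arc 1: start y=8.050, vy=5.430 → t=1.950, apex=9.554, x_land=10.845, impact vy=-13.684
  bounce: vy ← 0.8·13.684 = 10.948
Arc 2: start y=0.000, vy=10.948 → t=2.234, apex=6.115, x_land=23.267, impact vy=-10.948
  bounce: vy ← 0.8·10.948 = 8.758
Arc 3: start y=0.000, vy=8.758 → t=1.787, apex=3.913, x_land=33.204, impact vy=-8.758
  bounce: vy ← 0.8·8.758 = 7.006
Arc 4: start y=0.000, vy=7.006 → t=1.430, apex=2.505, x_land=41.155, impact vy=-7.006
  bounce: vy ← 0.8·7.006 = 5.605
Arc 5: start y=0.000, vy=5.605 → t=1.144, apex=1.603, x_land=47.515, impact vy=-5.605
  bounce: vy ← 0.8·5.605 = 4.484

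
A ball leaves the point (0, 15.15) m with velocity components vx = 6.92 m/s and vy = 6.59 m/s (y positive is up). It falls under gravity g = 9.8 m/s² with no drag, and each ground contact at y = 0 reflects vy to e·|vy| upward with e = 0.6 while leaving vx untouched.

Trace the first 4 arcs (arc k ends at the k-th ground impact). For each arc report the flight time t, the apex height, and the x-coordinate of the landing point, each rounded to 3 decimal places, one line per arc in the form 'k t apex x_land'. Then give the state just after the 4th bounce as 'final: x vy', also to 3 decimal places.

Arc 1: start y=15.150, vy=6.590 → t=2.555, apex=17.366, x_land=17.681, impact vy=-18.449
  bounce: vy ← 0.6·18.449 = 11.069
Arc 2: start y=0.000, vy=11.069 → t=2.259, apex=6.252, x_land=33.313, impact vy=-11.069
  bounce: vy ← 0.6·11.069 = 6.642
Arc 3: start y=0.000, vy=6.642 → t=1.355, apex=2.251, x_land=42.693, impact vy=-6.642
  bounce: vy ← 0.6·6.642 = 3.985
Arc 4: start y=0.000, vy=3.985 → t=0.813, apex=0.810, x_land=48.321, impact vy=-3.985
  bounce: vy ← 0.6·3.985 = 2.391

1 2.555 17.366 17.681
2 2.259 6.252 33.313
3 1.355 2.251 42.693
4 0.813 0.810 48.321
final: 48.321 2.391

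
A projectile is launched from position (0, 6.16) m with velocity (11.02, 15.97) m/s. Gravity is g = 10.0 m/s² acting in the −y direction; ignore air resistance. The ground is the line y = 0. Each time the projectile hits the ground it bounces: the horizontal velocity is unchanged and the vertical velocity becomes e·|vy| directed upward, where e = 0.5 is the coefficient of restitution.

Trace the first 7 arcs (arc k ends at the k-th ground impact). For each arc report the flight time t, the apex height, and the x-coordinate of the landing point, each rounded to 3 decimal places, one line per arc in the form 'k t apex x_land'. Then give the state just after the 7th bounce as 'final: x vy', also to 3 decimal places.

Arc 1: start y=6.160, vy=15.970 → t=3.542, apex=18.912, x_land=39.031, impact vy=-19.448
  bounce: vy ← 0.5·19.448 = 9.724
Arc 2: start y=0.000, vy=9.724 → t=1.945, apex=4.728, x_land=60.463, impact vy=-9.724
  bounce: vy ← 0.5·9.724 = 4.862
Arc 3: start y=0.000, vy=4.862 → t=0.972, apex=1.182, x_land=71.179, impact vy=-4.862
  bounce: vy ← 0.5·4.862 = 2.431
Arc 4: start y=0.000, vy=2.431 → t=0.486, apex=0.296, x_land=76.537, impact vy=-2.431
  bounce: vy ← 0.5·2.431 = 1.216
Arc 5: start y=0.000, vy=1.216 → t=0.243, apex=0.074, x_land=79.216, impact vy=-1.216
  bounce: vy ← 0.5·1.216 = 0.608
Arc 6: start y=0.000, vy=0.608 → t=0.122, apex=0.018, x_land=80.556, impact vy=-0.608
  bounce: vy ← 0.5·0.608 = 0.304
Arc 7: start y=0.000, vy=0.304 → t=0.061, apex=0.005, x_land=81.226, impact vy=-0.304
  bounce: vy ← 0.5·0.304 = 0.152

1 3.542 18.912 39.031
2 1.945 4.728 60.463
3 0.972 1.182 71.179
4 0.486 0.296 76.537
5 0.243 0.074 79.216
6 0.122 0.018 80.556
7 0.061 0.005 81.226
final: 81.226 0.152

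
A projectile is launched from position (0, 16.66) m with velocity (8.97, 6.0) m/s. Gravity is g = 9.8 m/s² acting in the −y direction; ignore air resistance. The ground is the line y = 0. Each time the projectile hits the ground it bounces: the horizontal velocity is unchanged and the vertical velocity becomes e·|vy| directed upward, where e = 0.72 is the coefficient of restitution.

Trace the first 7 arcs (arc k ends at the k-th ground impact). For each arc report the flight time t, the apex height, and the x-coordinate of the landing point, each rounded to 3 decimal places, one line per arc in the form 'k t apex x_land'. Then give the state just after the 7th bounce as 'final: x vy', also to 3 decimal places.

Arc 1: start y=16.660, vy=6.000 → t=2.555, apex=18.497, x_land=22.920, impact vy=-19.040
  bounce: vy ← 0.72·19.040 = 13.709
Arc 2: start y=0.000, vy=13.709 → t=2.798, apex=9.589, x_land=48.016, impact vy=-13.709
  bounce: vy ← 0.72·13.709 = 9.871
Arc 3: start y=0.000, vy=9.871 → t=2.014, apex=4.971, x_land=66.085, impact vy=-9.871
  bounce: vy ← 0.72·9.871 = 7.107
Arc 4: start y=0.000, vy=7.107 → t=1.450, apex=2.577, x_land=79.094, impact vy=-7.107
  bounce: vy ← 0.72·7.107 = 5.117
Arc 5: start y=0.000, vy=5.117 → t=1.044, apex=1.336, x_land=88.462, impact vy=-5.117
  bounce: vy ← 0.72·5.117 = 3.684
Arc 6: start y=0.000, vy=3.684 → t=0.752, apex=0.693, x_land=95.206, impact vy=-3.684
  bounce: vy ← 0.72·3.684 = 2.653
Arc 7: start y=0.000, vy=2.653 → t=0.541, apex=0.359, x_land=100.062, impact vy=-2.653
  bounce: vy ← 0.72·2.653 = 1.910

1 2.555 18.497 22.920
2 2.798 9.589 48.016
3 2.014 4.971 66.085
4 1.450 2.577 79.094
5 1.044 1.336 88.462
6 0.752 0.693 95.206
7 0.541 0.359 100.062
final: 100.062 1.910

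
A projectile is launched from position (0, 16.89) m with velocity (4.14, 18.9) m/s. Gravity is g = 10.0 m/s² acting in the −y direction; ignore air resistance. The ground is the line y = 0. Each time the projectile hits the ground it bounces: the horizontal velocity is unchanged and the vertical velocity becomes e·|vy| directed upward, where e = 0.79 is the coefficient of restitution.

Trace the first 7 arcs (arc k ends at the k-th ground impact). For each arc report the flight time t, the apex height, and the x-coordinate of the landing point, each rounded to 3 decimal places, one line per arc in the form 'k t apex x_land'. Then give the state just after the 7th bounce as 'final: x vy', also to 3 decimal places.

Arc 1: start y=16.890, vy=18.900 → t=4.526, apex=34.750, x_land=18.739, impact vy=-26.363
  bounce: vy ← 0.79·26.363 = 20.827
Arc 2: start y=0.000, vy=20.827 → t=4.165, apex=21.688, x_land=35.983, impact vy=-20.827
  bounce: vy ← 0.79·20.827 = 16.453
Arc 3: start y=0.000, vy=16.453 → t=3.291, apex=13.535, x_land=49.607, impact vy=-16.453
  bounce: vy ← 0.79·16.453 = 12.998
Arc 4: start y=0.000, vy=12.998 → t=2.600, apex=8.447, x_land=60.369, impact vy=-12.998
  bounce: vy ← 0.79·12.998 = 10.268
Arc 5: start y=0.000, vy=10.268 → t=2.054, apex=5.272, x_land=68.871, impact vy=-10.268
  bounce: vy ← 0.79·10.268 = 8.112
Arc 6: start y=0.000, vy=8.112 → t=1.622, apex=3.290, x_land=75.588, impact vy=-8.112
  bounce: vy ← 0.79·8.112 = 6.409
Arc 7: start y=0.000, vy=6.409 → t=1.282, apex=2.053, x_land=80.894, impact vy=-6.409
  bounce: vy ← 0.79·6.409 = 5.063

1 4.526 34.750 18.739
2 4.165 21.688 35.983
3 3.291 13.535 49.607
4 2.600 8.447 60.369
5 2.054 5.272 68.871
6 1.622 3.290 75.588
7 1.282 2.053 80.894
final: 80.894 5.063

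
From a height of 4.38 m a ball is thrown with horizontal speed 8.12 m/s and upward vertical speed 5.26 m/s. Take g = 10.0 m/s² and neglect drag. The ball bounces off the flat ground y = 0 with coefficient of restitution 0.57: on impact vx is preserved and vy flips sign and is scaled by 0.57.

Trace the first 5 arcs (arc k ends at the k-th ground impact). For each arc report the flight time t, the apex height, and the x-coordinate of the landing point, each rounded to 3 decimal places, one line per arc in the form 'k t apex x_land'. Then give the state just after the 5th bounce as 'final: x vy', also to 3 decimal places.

Arc 1: start y=4.380, vy=5.260 → t=1.600, apex=5.763, x_land=12.989, impact vy=-10.736
  bounce: vy ← 0.57·10.736 = 6.120
Arc 2: start y=0.000, vy=6.120 → t=1.224, apex=1.873, x_land=22.927, impact vy=-6.120
  bounce: vy ← 0.57·6.120 = 3.488
Arc 3: start y=0.000, vy=3.488 → t=0.698, apex=0.608, x_land=28.592, impact vy=-3.488
  bounce: vy ← 0.57·3.488 = 1.988
Arc 4: start y=0.000, vy=1.988 → t=0.398, apex=0.198, x_land=31.821, impact vy=-1.988
  bounce: vy ← 0.57·1.988 = 1.133
Arc 5: start y=0.000, vy=1.133 → t=0.227, apex=0.064, x_land=33.662, impact vy=-1.133
  bounce: vy ← 0.57·1.133 = 0.646

1 1.600 5.763 12.989
2 1.224 1.873 22.927
3 0.698 0.608 28.592
4 0.398 0.198 31.821
5 0.227 0.064 33.662
final: 33.662 0.646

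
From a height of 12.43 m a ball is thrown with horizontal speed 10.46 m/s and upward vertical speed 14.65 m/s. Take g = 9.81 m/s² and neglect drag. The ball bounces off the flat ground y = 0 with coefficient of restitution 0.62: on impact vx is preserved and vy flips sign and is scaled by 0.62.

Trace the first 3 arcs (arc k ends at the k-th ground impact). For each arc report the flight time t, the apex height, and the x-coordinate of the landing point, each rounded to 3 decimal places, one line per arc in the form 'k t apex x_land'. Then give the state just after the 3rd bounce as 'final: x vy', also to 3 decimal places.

Arc 1: start y=12.430, vy=14.650 → t=3.676, apex=23.369, x_land=38.452, impact vy=-21.413
  bounce: vy ← 0.62·21.413 = 13.276
Arc 2: start y=0.000, vy=13.276 → t=2.707, apex=8.983, x_land=66.763, impact vy=-13.276
  bounce: vy ← 0.62·13.276 = 8.231
Arc 3: start y=0.000, vy=8.231 → t=1.678, apex=3.453, x_land=84.316, impact vy=-8.231
  bounce: vy ← 0.62·8.231 = 5.103

1 3.676 23.369 38.452
2 2.707 8.983 66.763
3 1.678 3.453 84.316
final: 84.316 5.103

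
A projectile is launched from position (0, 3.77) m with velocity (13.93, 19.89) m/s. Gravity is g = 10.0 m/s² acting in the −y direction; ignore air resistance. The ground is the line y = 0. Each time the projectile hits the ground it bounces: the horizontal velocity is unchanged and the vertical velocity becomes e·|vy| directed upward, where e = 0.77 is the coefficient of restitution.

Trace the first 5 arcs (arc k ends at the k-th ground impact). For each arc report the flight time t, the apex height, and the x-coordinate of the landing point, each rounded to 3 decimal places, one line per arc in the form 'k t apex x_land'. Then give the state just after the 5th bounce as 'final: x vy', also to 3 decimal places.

1 4.159 23.551 57.939
2 3.342 13.963 104.496
3 2.574 8.279 140.345
4 1.982 4.908 167.949
5 1.526 2.910 189.204
final: 189.204 5.874

Arc 1: start y=3.770, vy=19.890 → t=4.159, apex=23.551, x_land=57.939, impact vy=-21.703
  bounce: vy ← 0.77·21.703 = 16.711
Arc 2: start y=0.000, vy=16.711 → t=3.342, apex=13.963, x_land=104.496, impact vy=-16.711
  bounce: vy ← 0.77·16.711 = 12.868
Arc 3: start y=0.000, vy=12.868 → t=2.574, apex=8.279, x_land=140.345, impact vy=-12.868
  bounce: vy ← 0.77·12.868 = 9.908
Arc 4: start y=0.000, vy=9.908 → t=1.982, apex=4.908, x_land=167.949, impact vy=-9.908
  bounce: vy ← 0.77·9.908 = 7.629
Arc 5: start y=0.000, vy=7.629 → t=1.526, apex=2.910, x_land=189.204, impact vy=-7.629
  bounce: vy ← 0.77·7.629 = 5.874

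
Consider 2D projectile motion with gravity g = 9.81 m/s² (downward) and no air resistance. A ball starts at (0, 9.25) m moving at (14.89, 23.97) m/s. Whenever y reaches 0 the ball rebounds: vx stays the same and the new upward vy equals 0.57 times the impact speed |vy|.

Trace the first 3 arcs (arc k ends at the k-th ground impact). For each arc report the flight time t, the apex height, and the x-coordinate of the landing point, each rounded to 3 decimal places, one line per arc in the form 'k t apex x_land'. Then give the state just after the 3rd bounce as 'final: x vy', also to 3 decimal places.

Arc 1: start y=9.250, vy=23.970 → t=5.246, apex=38.534, x_land=78.118, impact vy=-27.496
  bounce: vy ← 0.57·27.496 = 15.673
Arc 2: start y=0.000, vy=15.673 → t=3.195, apex=12.520, x_land=125.695, impact vy=-15.673
  bounce: vy ← 0.57·15.673 = 8.934
Arc 3: start y=0.000, vy=8.934 → t=1.821, apex=4.068, x_land=152.815, impact vy=-8.934
  bounce: vy ← 0.57·8.934 = 5.092

1 5.246 38.534 78.118
2 3.195 12.520 125.695
3 1.821 4.068 152.815
final: 152.815 5.092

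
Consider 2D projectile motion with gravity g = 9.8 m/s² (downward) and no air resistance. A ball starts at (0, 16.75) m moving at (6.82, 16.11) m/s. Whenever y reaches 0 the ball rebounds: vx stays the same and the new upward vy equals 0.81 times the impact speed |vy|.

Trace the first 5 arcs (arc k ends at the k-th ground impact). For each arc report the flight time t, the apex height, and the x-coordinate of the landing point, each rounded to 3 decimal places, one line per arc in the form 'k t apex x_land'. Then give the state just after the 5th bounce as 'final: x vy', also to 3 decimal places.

Arc 1: start y=16.750, vy=16.110 → t=4.118, apex=29.991, x_land=28.084, impact vy=-24.245
  bounce: vy ← 0.81·24.245 = 19.639
Arc 2: start y=0.000, vy=19.639 → t=4.008, apex=19.677, x_land=55.418, impact vy=-19.639
  bounce: vy ← 0.81·19.639 = 15.907
Arc 3: start y=0.000, vy=15.907 → t=3.246, apex=12.910, x_land=77.558, impact vy=-15.907
  bounce: vy ← 0.81·15.907 = 12.885
Arc 4: start y=0.000, vy=12.885 → t=2.630, apex=8.470, x_land=95.492, impact vy=-12.885
  bounce: vy ← 0.81·12.885 = 10.437
Arc 5: start y=0.000, vy=10.437 → t=2.130, apex=5.557, x_land=110.018, impact vy=-10.437
  bounce: vy ← 0.81·10.437 = 8.454

1 4.118 29.991 28.084
2 4.008 19.677 55.418
3 3.246 12.910 77.558
4 2.630 8.470 95.492
5 2.130 5.557 110.018
final: 110.018 8.454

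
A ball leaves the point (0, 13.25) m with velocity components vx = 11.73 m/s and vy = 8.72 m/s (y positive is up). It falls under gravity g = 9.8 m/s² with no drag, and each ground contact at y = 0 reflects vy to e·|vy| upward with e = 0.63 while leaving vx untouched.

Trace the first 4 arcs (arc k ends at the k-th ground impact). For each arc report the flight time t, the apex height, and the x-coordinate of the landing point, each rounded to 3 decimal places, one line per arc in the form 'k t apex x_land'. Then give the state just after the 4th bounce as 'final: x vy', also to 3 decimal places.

Arc 1: start y=13.250, vy=8.720 → t=2.760, apex=17.130, x_land=32.369, impact vy=-18.323
  bounce: vy ← 0.63·18.323 = 11.544
Arc 2: start y=0.000, vy=11.544 → t=2.356, apex=6.799, x_land=60.003, impact vy=-11.544
  bounce: vy ← 0.63·11.544 = 7.272
Arc 3: start y=0.000, vy=7.272 → t=1.484, apex=2.698, x_land=77.412, impact vy=-7.272
  bounce: vy ← 0.63·7.272 = 4.582
Arc 4: start y=0.000, vy=4.582 → t=0.935, apex=1.071, x_land=88.380, impact vy=-4.582
  bounce: vy ← 0.63·4.582 = 2.886

1 2.760 17.130 32.369
2 2.356 6.799 60.003
3 1.484 2.698 77.412
4 0.935 1.071 88.380
final: 88.380 2.886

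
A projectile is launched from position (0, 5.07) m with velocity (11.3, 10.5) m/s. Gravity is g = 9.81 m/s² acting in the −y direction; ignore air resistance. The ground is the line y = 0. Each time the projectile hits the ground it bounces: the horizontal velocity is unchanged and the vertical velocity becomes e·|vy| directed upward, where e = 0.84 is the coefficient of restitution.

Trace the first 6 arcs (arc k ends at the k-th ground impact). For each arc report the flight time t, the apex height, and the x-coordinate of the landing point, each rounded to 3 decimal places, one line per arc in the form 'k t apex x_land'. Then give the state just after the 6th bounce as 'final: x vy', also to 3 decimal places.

1 2.547 10.689 28.776
2 2.480 7.542 56.801
3 2.083 5.322 80.342
4 1.750 3.755 100.116
5 1.470 2.650 116.726
6 1.235 1.870 130.679
final: 130.679 5.087

Arc 1: start y=5.070, vy=10.500 → t=2.547, apex=10.689, x_land=28.776, impact vy=-14.482
  bounce: vy ← 0.84·14.482 = 12.165
Arc 2: start y=0.000, vy=12.165 → t=2.480, apex=7.542, x_land=56.801, impact vy=-12.165
  bounce: vy ← 0.84·12.165 = 10.218
Arc 3: start y=0.000, vy=10.218 → t=2.083, apex=5.322, x_land=80.342, impact vy=-10.218
  bounce: vy ← 0.84·10.218 = 8.583
Arc 4: start y=0.000, vy=8.583 → t=1.750, apex=3.755, x_land=100.116, impact vy=-8.583
  bounce: vy ← 0.84·8.583 = 7.210
Arc 5: start y=0.000, vy=7.210 → t=1.470, apex=2.650, x_land=116.726, impact vy=-7.210
  bounce: vy ← 0.84·7.210 = 6.056
Arc 6: start y=0.000, vy=6.056 → t=1.235, apex=1.870, x_land=130.679, impact vy=-6.056
  bounce: vy ← 0.84·6.056 = 5.087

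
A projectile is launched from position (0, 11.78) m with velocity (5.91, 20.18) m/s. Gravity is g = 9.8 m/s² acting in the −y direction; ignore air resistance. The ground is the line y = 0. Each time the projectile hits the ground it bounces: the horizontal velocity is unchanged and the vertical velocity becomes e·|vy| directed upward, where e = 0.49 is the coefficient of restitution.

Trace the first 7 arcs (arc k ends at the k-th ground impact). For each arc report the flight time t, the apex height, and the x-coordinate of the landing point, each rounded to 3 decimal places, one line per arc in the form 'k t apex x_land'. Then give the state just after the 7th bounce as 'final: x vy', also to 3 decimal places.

1 4.637 32.557 27.404
2 2.526 7.817 42.333
3 1.238 1.877 49.648
4 0.607 0.451 53.233
5 0.297 0.108 54.989
6 0.146 0.026 55.850
7 0.071 0.006 56.272
final: 56.272 0.171

Arc 1: start y=11.780, vy=20.180 → t=4.637, apex=32.557, x_land=27.404, impact vy=-25.261
  bounce: vy ← 0.49·25.261 = 12.378
Arc 2: start y=0.000, vy=12.378 → t=2.526, apex=7.817, x_land=42.333, impact vy=-12.378
  bounce: vy ← 0.49·12.378 = 6.065
Arc 3: start y=0.000, vy=6.065 → t=1.238, apex=1.877, x_land=49.648, impact vy=-6.065
  bounce: vy ← 0.49·6.065 = 2.972
Arc 4: start y=0.000, vy=2.972 → t=0.607, apex=0.451, x_land=53.233, impact vy=-2.972
  bounce: vy ← 0.49·2.972 = 1.456
Arc 5: start y=0.000, vy=1.456 → t=0.297, apex=0.108, x_land=54.989, impact vy=-1.456
  bounce: vy ← 0.49·1.456 = 0.714
Arc 6: start y=0.000, vy=0.714 → t=0.146, apex=0.026, x_land=55.850, impact vy=-0.714
  bounce: vy ← 0.49·0.714 = 0.350
Arc 7: start y=0.000, vy=0.350 → t=0.071, apex=0.006, x_land=56.272, impact vy=-0.350
  bounce: vy ← 0.49·0.350 = 0.171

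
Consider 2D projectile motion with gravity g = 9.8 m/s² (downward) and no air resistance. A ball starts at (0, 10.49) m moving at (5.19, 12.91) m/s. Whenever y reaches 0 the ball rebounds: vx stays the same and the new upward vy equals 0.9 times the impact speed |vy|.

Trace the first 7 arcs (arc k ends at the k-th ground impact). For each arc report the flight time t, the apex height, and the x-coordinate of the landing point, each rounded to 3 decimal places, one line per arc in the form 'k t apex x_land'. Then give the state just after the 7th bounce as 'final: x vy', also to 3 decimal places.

1 3.286 18.993 17.055
2 3.544 15.385 35.448
3 3.189 12.462 52.001
4 2.871 10.094 66.899
5 2.583 8.176 80.307
6 2.325 6.623 92.375
7 2.093 5.364 103.236
final: 103.236 9.228

Arc 1: start y=10.490, vy=12.910 → t=3.286, apex=18.993, x_land=17.055, impact vy=-19.294
  bounce: vy ← 0.9·19.294 = 17.365
Arc 2: start y=0.000, vy=17.365 → t=3.544, apex=15.385, x_land=35.448, impact vy=-17.365
  bounce: vy ← 0.9·17.365 = 15.628
Arc 3: start y=0.000, vy=15.628 → t=3.189, apex=12.462, x_land=52.001, impact vy=-15.628
  bounce: vy ← 0.9·15.628 = 14.066
Arc 4: start y=0.000, vy=14.066 → t=2.871, apex=10.094, x_land=66.899, impact vy=-14.066
  bounce: vy ← 0.9·14.066 = 12.659
Arc 5: start y=0.000, vy=12.659 → t=2.583, apex=8.176, x_land=80.307, impact vy=-12.659
  bounce: vy ← 0.9·12.659 = 11.393
Arc 6: start y=0.000, vy=11.393 → t=2.325, apex=6.623, x_land=92.375, impact vy=-11.393
  bounce: vy ← 0.9·11.393 = 10.254
Arc 7: start y=0.000, vy=10.254 → t=2.093, apex=5.364, x_land=103.236, impact vy=-10.254
  bounce: vy ← 0.9·10.254 = 9.228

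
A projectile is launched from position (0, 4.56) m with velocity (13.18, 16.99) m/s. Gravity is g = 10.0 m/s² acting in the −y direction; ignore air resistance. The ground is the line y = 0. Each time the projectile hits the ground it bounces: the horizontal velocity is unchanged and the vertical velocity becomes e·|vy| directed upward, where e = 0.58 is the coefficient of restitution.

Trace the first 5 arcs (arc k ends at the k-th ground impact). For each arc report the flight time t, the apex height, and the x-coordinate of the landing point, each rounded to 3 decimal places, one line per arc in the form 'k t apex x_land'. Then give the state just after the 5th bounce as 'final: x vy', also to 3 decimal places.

Arc 1: start y=4.560, vy=16.990 → t=3.648, apex=18.993, x_land=48.081, impact vy=-19.490
  bounce: vy ← 0.58·19.490 = 11.304
Arc 2: start y=0.000, vy=11.304 → t=2.261, apex=6.389, x_land=77.879, impact vy=-11.304
  bounce: vy ← 0.58·11.304 = 6.556
Arc 3: start y=0.000, vy=6.556 → t=1.311, apex=2.149, x_land=95.161, impact vy=-6.556
  bounce: vy ← 0.58·6.556 = 3.803
Arc 4: start y=0.000, vy=3.803 → t=0.761, apex=0.723, x_land=105.185, impact vy=-3.803
  bounce: vy ← 0.58·3.803 = 2.206
Arc 5: start y=0.000, vy=2.206 → t=0.441, apex=0.243, x_land=110.999, impact vy=-2.206
  bounce: vy ← 0.58·2.206 = 1.279

1 3.648 18.993 48.081
2 2.261 6.389 77.879
3 1.311 2.149 95.161
4 0.761 0.723 105.185
5 0.441 0.243 110.999
final: 110.999 1.279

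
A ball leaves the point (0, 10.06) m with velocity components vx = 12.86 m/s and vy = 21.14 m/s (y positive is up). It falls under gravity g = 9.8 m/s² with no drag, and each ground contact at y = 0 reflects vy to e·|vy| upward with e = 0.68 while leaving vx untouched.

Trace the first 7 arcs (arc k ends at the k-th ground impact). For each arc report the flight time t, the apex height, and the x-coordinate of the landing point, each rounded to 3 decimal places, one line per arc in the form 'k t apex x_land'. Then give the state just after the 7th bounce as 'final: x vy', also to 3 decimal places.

Arc 1: start y=10.060, vy=21.140 → t=4.747, apex=32.861, x_land=61.044, impact vy=-25.379
  bounce: vy ← 0.68·25.379 = 17.257
Arc 2: start y=0.000, vy=17.257 → t=3.522, apex=15.195, x_land=106.336, impact vy=-17.257
  bounce: vy ← 0.68·17.257 = 11.735
Arc 3: start y=0.000, vy=11.735 → t=2.395, apex=7.026, x_land=137.135, impact vy=-11.735
  bounce: vy ← 0.68·11.735 = 7.980
Arc 4: start y=0.000, vy=7.980 → t=1.629, apex=3.249, x_land=158.078, impact vy=-7.980
  bounce: vy ← 0.68·7.980 = 5.426
Arc 5: start y=0.000, vy=5.426 → t=1.107, apex=1.502, x_land=172.319, impact vy=-5.426
  bounce: vy ← 0.68·5.426 = 3.690
Arc 6: start y=0.000, vy=3.690 → t=0.753, apex=0.695, x_land=182.003, impact vy=-3.690
  bounce: vy ← 0.68·3.690 = 2.509
Arc 7: start y=0.000, vy=2.509 → t=0.512, apex=0.321, x_land=188.588, impact vy=-2.509
  bounce: vy ← 0.68·2.509 = 1.706

1 4.747 32.861 61.044
2 3.522 15.195 106.336
3 2.395 7.026 137.135
4 1.629 3.249 158.078
5 1.107 1.502 172.319
6 0.753 0.695 182.003
7 0.512 0.321 188.588
final: 188.588 1.706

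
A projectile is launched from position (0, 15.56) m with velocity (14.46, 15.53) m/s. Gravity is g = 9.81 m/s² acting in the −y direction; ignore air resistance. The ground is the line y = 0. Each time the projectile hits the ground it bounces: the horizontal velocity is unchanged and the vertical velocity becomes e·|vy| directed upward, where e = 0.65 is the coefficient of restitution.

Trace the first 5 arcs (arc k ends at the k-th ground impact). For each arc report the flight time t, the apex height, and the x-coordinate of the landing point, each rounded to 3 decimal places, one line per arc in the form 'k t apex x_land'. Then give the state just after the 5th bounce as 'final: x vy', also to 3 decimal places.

1 3.966 27.853 57.349
2 3.098 11.768 102.143
3 2.014 4.972 131.260
4 1.309 2.101 150.185
5 0.851 0.888 162.487
final: 162.487 2.712

Arc 1: start y=15.560, vy=15.530 → t=3.966, apex=27.853, x_land=57.349, impact vy=-23.377
  bounce: vy ← 0.65·23.377 = 15.195
Arc 2: start y=0.000, vy=15.195 → t=3.098, apex=11.768, x_land=102.143, impact vy=-15.195
  bounce: vy ← 0.65·15.195 = 9.877
Arc 3: start y=0.000, vy=9.877 → t=2.014, apex=4.972, x_land=131.260, impact vy=-9.877
  bounce: vy ← 0.65·9.877 = 6.420
Arc 4: start y=0.000, vy=6.420 → t=1.309, apex=2.101, x_land=150.185, impact vy=-6.420
  bounce: vy ← 0.65·6.420 = 4.173
Arc 5: start y=0.000, vy=4.173 → t=0.851, apex=0.888, x_land=162.487, impact vy=-4.173
  bounce: vy ← 0.65·4.173 = 2.712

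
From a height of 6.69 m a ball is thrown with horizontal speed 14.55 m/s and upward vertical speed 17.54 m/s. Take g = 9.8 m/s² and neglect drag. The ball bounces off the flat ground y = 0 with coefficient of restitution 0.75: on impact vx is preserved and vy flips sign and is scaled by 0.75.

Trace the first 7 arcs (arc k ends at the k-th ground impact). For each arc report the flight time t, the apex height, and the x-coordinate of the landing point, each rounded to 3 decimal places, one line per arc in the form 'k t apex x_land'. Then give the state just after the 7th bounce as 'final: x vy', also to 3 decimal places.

Arc 1: start y=6.690, vy=17.540 → t=3.927, apex=22.387, x_land=57.141, impact vy=-20.947
  bounce: vy ← 0.75·20.947 = 15.710
Arc 2: start y=0.000, vy=15.710 → t=3.206, apex=12.592, x_land=103.791, impact vy=-15.710
  bounce: vy ← 0.75·15.710 = 11.783
Arc 3: start y=0.000, vy=11.783 → t=2.405, apex=7.083, x_land=138.778, impact vy=-11.783
  bounce: vy ← 0.75·11.783 = 8.837
Arc 4: start y=0.000, vy=8.837 → t=1.803, apex=3.984, x_land=165.019, impact vy=-8.837
  bounce: vy ← 0.75·8.837 = 6.628
Arc 5: start y=0.000, vy=6.628 → t=1.353, apex=2.241, x_land=184.699, impact vy=-6.628
  bounce: vy ← 0.75·6.628 = 4.971
Arc 6: start y=0.000, vy=4.971 → t=1.014, apex=1.261, x_land=199.460, impact vy=-4.971
  bounce: vy ← 0.75·4.971 = 3.728
Arc 7: start y=0.000, vy=3.728 → t=0.761, apex=0.709, x_land=210.530, impact vy=-3.728
  bounce: vy ← 0.75·3.728 = 2.796

1 3.927 22.387 57.141
2 3.206 12.592 103.791
3 2.405 7.083 138.778
4 1.803 3.984 165.019
5 1.353 2.241 184.699
6 1.014 1.261 199.460
7 0.761 0.709 210.530
final: 210.530 2.796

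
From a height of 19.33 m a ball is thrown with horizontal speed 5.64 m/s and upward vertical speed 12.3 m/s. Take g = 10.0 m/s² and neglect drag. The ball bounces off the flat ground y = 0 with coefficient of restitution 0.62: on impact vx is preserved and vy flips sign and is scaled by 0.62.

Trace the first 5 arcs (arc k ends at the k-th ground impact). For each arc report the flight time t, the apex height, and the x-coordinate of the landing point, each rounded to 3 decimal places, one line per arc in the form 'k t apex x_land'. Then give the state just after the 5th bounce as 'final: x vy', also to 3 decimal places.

Arc 1: start y=19.330, vy=12.300 → t=3.549, apex=26.895, x_land=20.018, impact vy=-23.192
  bounce: vy ← 0.62·23.192 = 14.379
Arc 2: start y=0.000, vy=14.379 → t=2.876, apex=10.338, x_land=36.238, impact vy=-14.379
  bounce: vy ← 0.62·14.379 = 8.915
Arc 3: start y=0.000, vy=8.915 → t=1.783, apex=3.974, x_land=46.294, impact vy=-8.915
  bounce: vy ← 0.62·8.915 = 5.527
Arc 4: start y=0.000, vy=5.527 → t=1.105, apex=1.528, x_land=52.529, impact vy=-5.527
  bounce: vy ← 0.62·5.527 = 3.427
Arc 5: start y=0.000, vy=3.427 → t=0.685, apex=0.587, x_land=56.395, impact vy=-3.427
  bounce: vy ← 0.62·3.427 = 2.125

1 3.549 26.895 20.018
2 2.876 10.338 36.238
3 1.783 3.974 46.294
4 1.105 1.528 52.529
5 0.685 0.587 56.395
final: 56.395 2.125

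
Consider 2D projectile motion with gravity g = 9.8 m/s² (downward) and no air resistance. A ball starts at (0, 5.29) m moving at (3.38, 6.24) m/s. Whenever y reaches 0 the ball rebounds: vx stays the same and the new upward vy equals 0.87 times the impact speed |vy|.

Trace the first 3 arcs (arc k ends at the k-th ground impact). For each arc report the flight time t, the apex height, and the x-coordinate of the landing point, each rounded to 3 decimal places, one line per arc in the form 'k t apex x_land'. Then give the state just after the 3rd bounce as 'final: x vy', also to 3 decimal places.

Arc 1: start y=5.290, vy=6.240 → t=1.855, apex=7.277, x_land=6.271, impact vy=-11.942
  bounce: vy ← 0.87·11.942 = 10.390
Arc 2: start y=0.000, vy=10.390 → t=2.120, apex=5.508, x_land=13.438, impact vy=-10.390
  bounce: vy ← 0.87·10.390 = 9.039
Arc 3: start y=0.000, vy=9.039 → t=1.845, apex=4.169, x_land=19.673, impact vy=-9.039
  bounce: vy ← 0.87·9.039 = 7.864

1 1.855 7.277 6.271
2 2.120 5.508 13.438
3 1.845 4.169 19.673
final: 19.673 7.864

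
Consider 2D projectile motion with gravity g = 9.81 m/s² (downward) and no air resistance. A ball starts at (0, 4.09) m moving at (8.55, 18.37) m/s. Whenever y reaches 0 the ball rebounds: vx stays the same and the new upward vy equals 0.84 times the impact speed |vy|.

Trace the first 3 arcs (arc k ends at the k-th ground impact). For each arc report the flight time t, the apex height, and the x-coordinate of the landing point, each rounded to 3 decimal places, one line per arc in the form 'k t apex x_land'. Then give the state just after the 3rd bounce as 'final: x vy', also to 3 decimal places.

Arc 1: start y=4.090, vy=18.370 → t=3.956, apex=21.290, x_land=33.823, impact vy=-20.438
  bounce: vy ← 0.84·20.438 = 17.168
Arc 2: start y=0.000, vy=17.168 → t=3.500, apex=15.022, x_land=63.749, impact vy=-17.168
  bounce: vy ← 0.84·17.168 = 14.421
Arc 3: start y=0.000, vy=14.421 → t=2.940, apex=10.600, x_land=88.886, impact vy=-14.421
  bounce: vy ← 0.84·14.421 = 12.114

1 3.956 21.290 33.823
2 3.500 15.022 63.749
3 2.940 10.600 88.886
final: 88.886 12.114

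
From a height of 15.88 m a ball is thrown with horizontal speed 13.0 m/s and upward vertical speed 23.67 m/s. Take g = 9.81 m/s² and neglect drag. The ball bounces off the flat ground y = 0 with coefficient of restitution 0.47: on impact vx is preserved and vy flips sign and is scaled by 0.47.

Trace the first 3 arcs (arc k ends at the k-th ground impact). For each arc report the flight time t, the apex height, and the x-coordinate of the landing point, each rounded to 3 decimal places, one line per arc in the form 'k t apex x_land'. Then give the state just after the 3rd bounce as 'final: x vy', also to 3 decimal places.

1 5.423 44.436 70.495
2 2.829 9.816 107.276
3 1.330 2.168 124.563
final: 124.563 3.066

Arc 1: start y=15.880, vy=23.670 → t=5.423, apex=44.436, x_land=70.495, impact vy=-29.527
  bounce: vy ← 0.47·29.527 = 13.878
Arc 2: start y=0.000, vy=13.878 → t=2.829, apex=9.816, x_land=107.276, impact vy=-13.878
  bounce: vy ← 0.47·13.878 = 6.522
Arc 3: start y=0.000, vy=6.522 → t=1.330, apex=2.168, x_land=124.563, impact vy=-6.522
  bounce: vy ← 0.47·6.522 = 3.066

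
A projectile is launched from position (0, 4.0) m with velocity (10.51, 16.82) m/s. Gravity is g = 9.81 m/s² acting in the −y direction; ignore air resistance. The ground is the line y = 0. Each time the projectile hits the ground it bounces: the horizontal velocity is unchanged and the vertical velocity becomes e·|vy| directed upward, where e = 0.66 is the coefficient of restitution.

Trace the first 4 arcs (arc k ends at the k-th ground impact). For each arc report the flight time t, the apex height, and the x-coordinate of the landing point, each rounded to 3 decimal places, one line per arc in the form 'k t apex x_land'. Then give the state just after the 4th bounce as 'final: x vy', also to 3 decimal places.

Arc 1: start y=4.000, vy=16.820 → t=3.652, apex=18.420, x_land=38.387, impact vy=-19.010
  bounce: vy ← 0.66·19.010 = 12.547
Arc 2: start y=0.000, vy=12.547 → t=2.558, apex=8.024, x_land=65.271, impact vy=-12.547
  bounce: vy ← 0.66·12.547 = 8.281
Arc 3: start y=0.000, vy=8.281 → t=1.688, apex=3.495, x_land=83.015, impact vy=-8.281
  bounce: vy ← 0.66·8.281 = 5.465
Arc 4: start y=0.000, vy=5.465 → t=1.114, apex=1.522, x_land=94.726, impact vy=-5.465
  bounce: vy ← 0.66·5.465 = 3.607

1 3.652 18.420 38.387
2 2.558 8.024 65.271
3 1.688 3.495 83.015
4 1.114 1.522 94.726
final: 94.726 3.607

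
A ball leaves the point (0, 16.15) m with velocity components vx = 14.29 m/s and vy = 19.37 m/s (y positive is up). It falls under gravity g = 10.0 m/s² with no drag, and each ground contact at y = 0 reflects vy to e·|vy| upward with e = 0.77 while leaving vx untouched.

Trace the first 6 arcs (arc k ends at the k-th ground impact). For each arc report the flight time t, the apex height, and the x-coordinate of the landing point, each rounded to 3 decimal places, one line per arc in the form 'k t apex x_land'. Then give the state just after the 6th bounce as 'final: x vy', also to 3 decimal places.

1 4.579 34.910 65.439
2 4.069 20.698 123.588
3 3.133 12.272 168.362
4 2.413 7.276 202.839
5 1.858 4.314 229.386
6 1.430 2.558 249.827
final: 249.827 5.507

Arc 1: start y=16.150, vy=19.370 → t=4.579, apex=34.910, x_land=65.439, impact vy=-26.423
  bounce: vy ← 0.77·26.423 = 20.346
Arc 2: start y=0.000, vy=20.346 → t=4.069, apex=20.698, x_land=123.588, impact vy=-20.346
  bounce: vy ← 0.77·20.346 = 15.666
Arc 3: start y=0.000, vy=15.666 → t=3.133, apex=12.272, x_land=168.362, impact vy=-15.666
  bounce: vy ← 0.77·15.666 = 12.063
Arc 4: start y=0.000, vy=12.063 → t=2.413, apex=7.276, x_land=202.839, impact vy=-12.063
  bounce: vy ← 0.77·12.063 = 9.289
Arc 5: start y=0.000, vy=9.289 → t=1.858, apex=4.314, x_land=229.386, impact vy=-9.289
  bounce: vy ← 0.77·9.289 = 7.152
Arc 6: start y=0.000, vy=7.152 → t=1.430, apex=2.558, x_land=249.827, impact vy=-7.152
  bounce: vy ← 0.77·7.152 = 5.507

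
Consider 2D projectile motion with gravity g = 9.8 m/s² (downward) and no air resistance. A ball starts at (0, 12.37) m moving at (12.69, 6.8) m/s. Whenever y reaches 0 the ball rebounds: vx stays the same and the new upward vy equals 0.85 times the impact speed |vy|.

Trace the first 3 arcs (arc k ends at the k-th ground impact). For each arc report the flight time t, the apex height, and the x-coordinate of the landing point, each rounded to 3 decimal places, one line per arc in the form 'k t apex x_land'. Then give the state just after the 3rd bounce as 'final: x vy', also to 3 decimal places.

1 2.428 14.729 30.807
2 2.947 10.642 68.209
3 2.505 7.689 100.002
final: 100.002 10.435

Arc 1: start y=12.370, vy=6.800 → t=2.428, apex=14.729, x_land=30.807, impact vy=-16.991
  bounce: vy ← 0.85·16.991 = 14.442
Arc 2: start y=0.000, vy=14.442 → t=2.947, apex=10.642, x_land=68.209, impact vy=-14.442
  bounce: vy ← 0.85·14.442 = 12.276
Arc 3: start y=0.000, vy=12.276 → t=2.505, apex=7.689, x_land=100.002, impact vy=-12.276
  bounce: vy ← 0.85·12.276 = 10.435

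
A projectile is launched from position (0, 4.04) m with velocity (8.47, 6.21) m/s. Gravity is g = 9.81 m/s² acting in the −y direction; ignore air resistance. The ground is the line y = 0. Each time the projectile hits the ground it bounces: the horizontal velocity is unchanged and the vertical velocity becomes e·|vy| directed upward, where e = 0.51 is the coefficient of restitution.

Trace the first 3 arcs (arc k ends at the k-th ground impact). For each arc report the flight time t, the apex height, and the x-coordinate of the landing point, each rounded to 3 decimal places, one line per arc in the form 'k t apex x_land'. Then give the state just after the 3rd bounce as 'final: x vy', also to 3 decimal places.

Arc 1: start y=4.040, vy=6.210 → t=1.740, apex=6.006, x_land=14.734, impact vy=-10.855
  bounce: vy ← 0.51·10.855 = 5.536
Arc 2: start y=0.000, vy=5.536 → t=1.129, apex=1.562, x_land=24.294, impact vy=-5.536
  bounce: vy ← 0.51·5.536 = 2.823
Arc 3: start y=0.000, vy=2.823 → t=0.576, apex=0.406, x_land=29.169, impact vy=-2.823
  bounce: vy ← 0.51·2.823 = 1.440

1 1.740 6.006 14.734
2 1.129 1.562 24.294
3 0.576 0.406 29.169
final: 29.169 1.440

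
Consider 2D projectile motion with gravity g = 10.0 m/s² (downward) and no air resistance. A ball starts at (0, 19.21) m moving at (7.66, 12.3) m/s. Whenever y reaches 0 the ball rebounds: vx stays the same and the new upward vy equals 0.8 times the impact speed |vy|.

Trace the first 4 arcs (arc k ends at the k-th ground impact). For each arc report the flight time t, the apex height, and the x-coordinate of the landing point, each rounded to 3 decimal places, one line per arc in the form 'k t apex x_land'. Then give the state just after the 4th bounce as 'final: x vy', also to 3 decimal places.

1 3.544 26.775 27.148
2 3.703 17.136 55.509
3 2.962 10.967 78.198
4 2.370 7.019 96.349
final: 96.349 9.478

Arc 1: start y=19.210, vy=12.300 → t=3.544, apex=26.775, x_land=27.148, impact vy=-23.141
  bounce: vy ← 0.8·23.141 = 18.513
Arc 2: start y=0.000, vy=18.513 → t=3.703, apex=17.136, x_land=55.509, impact vy=-18.513
  bounce: vy ← 0.8·18.513 = 14.810
Arc 3: start y=0.000, vy=14.810 → t=2.962, apex=10.967, x_land=78.198, impact vy=-14.810
  bounce: vy ← 0.8·14.810 = 11.848
Arc 4: start y=0.000, vy=11.848 → t=2.370, apex=7.019, x_land=96.349, impact vy=-11.848
  bounce: vy ← 0.8·11.848 = 9.478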